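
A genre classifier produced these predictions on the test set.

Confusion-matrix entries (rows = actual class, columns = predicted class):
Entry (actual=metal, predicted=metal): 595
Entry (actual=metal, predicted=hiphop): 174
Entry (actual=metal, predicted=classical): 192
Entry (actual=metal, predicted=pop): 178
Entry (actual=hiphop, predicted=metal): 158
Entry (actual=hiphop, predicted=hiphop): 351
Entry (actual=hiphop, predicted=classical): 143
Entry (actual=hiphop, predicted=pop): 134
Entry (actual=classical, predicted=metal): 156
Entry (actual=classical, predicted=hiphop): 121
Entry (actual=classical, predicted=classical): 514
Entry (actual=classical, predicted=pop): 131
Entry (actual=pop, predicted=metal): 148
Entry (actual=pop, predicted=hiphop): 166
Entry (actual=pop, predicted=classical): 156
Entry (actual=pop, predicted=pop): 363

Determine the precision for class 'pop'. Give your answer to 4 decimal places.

0.4504

precision = TP/(TP+FP).
pop: TP=363, FP=178+134+131=443 → 363/806 = 0.45037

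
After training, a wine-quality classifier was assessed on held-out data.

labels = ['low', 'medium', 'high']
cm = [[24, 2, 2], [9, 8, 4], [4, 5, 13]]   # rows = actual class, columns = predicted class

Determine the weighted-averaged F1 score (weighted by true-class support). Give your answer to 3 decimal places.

0.619

Per-class F1 score (2·TP/(2·TP+FP+FN)):
  low: TP=24, FP=9+4=13, FN=2+2=4 → 48/65 = 0.7385
  medium: TP=8, FP=2+5=7, FN=9+4=13 → 16/36 = 0.4444
  high: TP=13, FP=2+4=6, FN=4+5=9 → 26/41 = 0.6341
Weighted-F1 score = Σ (supportᵢ/N)·F1 scoreᵢ with N=71: (28/71)·0.7385 + (21/71)·0.4444 + (22/71)·0.6341 = 0.619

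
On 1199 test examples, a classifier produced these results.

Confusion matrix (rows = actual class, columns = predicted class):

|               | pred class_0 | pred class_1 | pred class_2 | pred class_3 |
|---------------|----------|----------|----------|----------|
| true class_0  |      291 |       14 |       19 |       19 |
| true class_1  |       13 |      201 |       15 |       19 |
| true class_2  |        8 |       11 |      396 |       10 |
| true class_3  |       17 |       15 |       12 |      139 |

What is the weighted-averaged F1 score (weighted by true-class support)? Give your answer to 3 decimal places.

Per-class F1 score (2·TP/(2·TP+FP+FN)):
  class_0: TP=291, FP=13+8+17=38, FN=14+19+19=52 → 582/672 = 0.8661
  class_1: TP=201, FP=14+11+15=40, FN=13+15+19=47 → 402/489 = 0.8221
  class_2: TP=396, FP=19+15+12=46, FN=8+11+10=29 → 792/867 = 0.9135
  class_3: TP=139, FP=19+19+10=48, FN=17+15+12=44 → 278/370 = 0.7514
Weighted-F1 score = Σ (supportᵢ/N)·F1 scoreᵢ with N=1199: (343/1199)·0.8661 + (248/1199)·0.8221 + (425/1199)·0.9135 + (183/1199)·0.7514 = 0.856

0.856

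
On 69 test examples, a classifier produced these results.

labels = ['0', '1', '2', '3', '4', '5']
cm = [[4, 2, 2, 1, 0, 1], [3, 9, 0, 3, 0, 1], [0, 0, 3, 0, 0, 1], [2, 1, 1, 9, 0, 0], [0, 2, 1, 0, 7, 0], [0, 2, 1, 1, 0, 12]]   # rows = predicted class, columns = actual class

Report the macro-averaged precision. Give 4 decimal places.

0.6425

Per-class precision (TP/(TP+FP)):
  0: TP=4, FP=2+2+1+0+1=6 → 4/10 = 0.40000
  1: TP=9, FP=3+0+3+0+1=7 → 9/16 = 0.56250
  2: TP=3, FP=0+0+0+0+1=1 → 3/4 = 0.75000
  3: TP=9, FP=2+1+1+0+0=4 → 9/13 = 0.69231
  4: TP=7, FP=0+2+1+0+0=3 → 7/10 = 0.70000
  5: TP=12, FP=0+2+1+1+0=4 → 12/16 = 0.75000
Macro-precision = mean = (0.40000 + 0.56250 + 0.75000 + 0.69231 + 0.70000 + 0.75000) / 6 = 0.6425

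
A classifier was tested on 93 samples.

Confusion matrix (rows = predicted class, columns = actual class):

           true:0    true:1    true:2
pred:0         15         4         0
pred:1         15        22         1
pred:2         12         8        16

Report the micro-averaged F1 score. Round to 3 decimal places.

0.570

Micro-averaging pools counts across classes: ΣTP=53, ΣFP=40, ΣFN=40.
Micro-F1 score = 2·TP/(2·TP+FP+FN) on pooled counts = 0.570 (equals overall accuracy in single-label multiclass).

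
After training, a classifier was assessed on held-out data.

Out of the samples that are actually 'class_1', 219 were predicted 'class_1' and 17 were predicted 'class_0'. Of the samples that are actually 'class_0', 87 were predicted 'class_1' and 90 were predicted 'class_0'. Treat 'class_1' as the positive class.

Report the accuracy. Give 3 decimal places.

Accuracy = (TP+TN)/N = (219+90)/413 = 0.748

0.748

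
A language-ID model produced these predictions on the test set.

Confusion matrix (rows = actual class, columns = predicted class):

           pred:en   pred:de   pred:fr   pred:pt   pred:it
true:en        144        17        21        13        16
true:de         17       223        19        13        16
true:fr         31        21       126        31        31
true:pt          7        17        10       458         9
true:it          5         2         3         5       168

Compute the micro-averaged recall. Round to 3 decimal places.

Micro-averaging pools counts across classes: ΣTP=1119, ΣFP=304, ΣFN=304.
Micro-recall = TP/(TP+FN) on pooled counts = 0.786 (equals overall accuracy in single-label multiclass).

0.786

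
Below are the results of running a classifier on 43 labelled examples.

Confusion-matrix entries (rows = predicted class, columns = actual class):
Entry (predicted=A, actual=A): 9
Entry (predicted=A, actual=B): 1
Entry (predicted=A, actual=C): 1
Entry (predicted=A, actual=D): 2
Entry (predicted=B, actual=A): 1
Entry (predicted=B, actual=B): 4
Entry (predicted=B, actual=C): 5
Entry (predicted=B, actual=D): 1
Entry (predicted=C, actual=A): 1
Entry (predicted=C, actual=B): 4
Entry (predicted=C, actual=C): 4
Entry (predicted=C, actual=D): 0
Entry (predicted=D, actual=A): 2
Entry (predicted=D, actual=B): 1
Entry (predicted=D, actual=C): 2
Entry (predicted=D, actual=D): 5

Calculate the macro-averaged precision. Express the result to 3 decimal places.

Per-class precision (TP/(TP+FP)):
  A: TP=9, FP=1+1+2=4 → 9/13 = 0.6923
  B: TP=4, FP=1+5+1=7 → 4/11 = 0.3636
  C: TP=4, FP=1+4+0=5 → 4/9 = 0.4444
  D: TP=5, FP=2+1+2=5 → 5/10 = 0.5000
Macro-precision = mean = (0.6923 + 0.3636 + 0.4444 + 0.5000) / 4 = 0.500

0.500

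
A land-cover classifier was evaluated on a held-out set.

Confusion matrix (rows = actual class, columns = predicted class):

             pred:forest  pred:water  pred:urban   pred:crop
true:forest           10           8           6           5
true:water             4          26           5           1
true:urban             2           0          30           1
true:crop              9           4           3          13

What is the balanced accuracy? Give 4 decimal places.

0.6061

Balanced accuracy = mean of per-class recall.
  forest: recall = 10/29 = 0.34483
  water: recall = 26/36 = 0.72222
  urban: recall = 30/33 = 0.90909
  crop: recall = 13/29 = 0.44828
Mean = (0.34483 + 0.72222 + 0.90909 + 0.44828) / 4 = 0.6061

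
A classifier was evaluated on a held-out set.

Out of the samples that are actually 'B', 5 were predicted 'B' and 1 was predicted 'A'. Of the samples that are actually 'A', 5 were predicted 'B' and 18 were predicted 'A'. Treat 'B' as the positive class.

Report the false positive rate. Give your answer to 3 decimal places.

FPR = FP/(FP+TN) = 5/(5+18) = 0.217

0.217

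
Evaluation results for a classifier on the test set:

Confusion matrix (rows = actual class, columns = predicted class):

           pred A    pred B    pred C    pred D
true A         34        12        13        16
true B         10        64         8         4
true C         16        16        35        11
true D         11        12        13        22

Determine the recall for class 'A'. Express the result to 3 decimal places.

0.453

recall = TP/(TP+FN).
A: TP=34, FN=12+13+16=41 → 34/75 = 0.4533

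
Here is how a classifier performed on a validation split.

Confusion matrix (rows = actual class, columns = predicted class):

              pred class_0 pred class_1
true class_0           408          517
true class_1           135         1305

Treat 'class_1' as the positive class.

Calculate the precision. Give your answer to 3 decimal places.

Precision = TP/(TP+FP) = 1305/(1305+517) = 1305/1822 = 0.716

0.716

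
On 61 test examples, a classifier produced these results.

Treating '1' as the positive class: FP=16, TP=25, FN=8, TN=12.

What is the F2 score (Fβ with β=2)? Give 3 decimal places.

Fβ = (1+β²)·TP / ((1+β²)·TP + β²·FN + FP), with β²=4
= 5·25 / (5·25 + 4·8 + 16) = 0.723

0.723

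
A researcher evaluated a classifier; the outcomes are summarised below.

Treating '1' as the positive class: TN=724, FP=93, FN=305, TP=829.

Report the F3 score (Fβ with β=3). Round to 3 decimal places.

Fβ = (1+β²)·TP / ((1+β²)·TP + β²·FN + FP), with β²=9
= 10·829 / (10·829 + 9·305 + 93) = 0.745

0.745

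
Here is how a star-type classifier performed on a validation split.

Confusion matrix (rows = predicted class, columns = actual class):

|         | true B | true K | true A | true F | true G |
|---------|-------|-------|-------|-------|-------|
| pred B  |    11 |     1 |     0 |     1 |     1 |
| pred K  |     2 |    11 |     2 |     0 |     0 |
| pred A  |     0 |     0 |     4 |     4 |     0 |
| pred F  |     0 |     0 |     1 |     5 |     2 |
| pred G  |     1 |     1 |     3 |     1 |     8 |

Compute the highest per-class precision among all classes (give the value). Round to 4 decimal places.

Per-class precision (TP/(TP+FP)):
  B: TP=11, FP=1+0+1+1=3 → 11/14 = 0.78571
  K: TP=11, FP=2+2+0+0=4 → 11/15 = 0.73333
  A: TP=4, FP=0+0+4+0=4 → 4/8 = 0.50000
  F: TP=5, FP=0+0+1+2=3 → 5/8 = 0.62500
  G: TP=8, FP=1+1+3+1=6 → 8/14 = 0.57143
Highest is class 'B' with precision = 0.7857.

0.7857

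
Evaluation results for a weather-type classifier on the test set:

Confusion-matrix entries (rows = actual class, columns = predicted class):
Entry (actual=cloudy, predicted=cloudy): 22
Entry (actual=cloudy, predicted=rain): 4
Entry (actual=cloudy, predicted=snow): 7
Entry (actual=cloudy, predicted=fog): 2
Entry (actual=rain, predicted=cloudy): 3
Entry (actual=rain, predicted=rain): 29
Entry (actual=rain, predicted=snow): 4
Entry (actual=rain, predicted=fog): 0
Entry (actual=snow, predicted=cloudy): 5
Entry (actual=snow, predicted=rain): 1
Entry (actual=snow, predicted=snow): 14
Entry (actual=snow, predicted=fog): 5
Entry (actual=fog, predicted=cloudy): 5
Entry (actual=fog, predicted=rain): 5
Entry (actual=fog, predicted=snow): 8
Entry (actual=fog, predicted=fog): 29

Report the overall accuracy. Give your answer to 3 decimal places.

0.657

Accuracy = trace / total = (22+29+14+29=94) / 143 = 94/143 = 0.657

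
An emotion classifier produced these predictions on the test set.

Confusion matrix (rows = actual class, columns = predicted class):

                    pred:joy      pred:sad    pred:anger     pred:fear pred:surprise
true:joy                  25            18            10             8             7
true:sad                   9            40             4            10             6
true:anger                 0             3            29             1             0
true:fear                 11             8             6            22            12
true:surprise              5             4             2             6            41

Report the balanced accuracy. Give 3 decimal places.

Balanced accuracy = mean of per-class recall.
  joy: recall = 25/68 = 0.3676
  sad: recall = 40/69 = 0.5797
  anger: recall = 29/33 = 0.8788
  fear: recall = 22/59 = 0.3729
  surprise: recall = 41/58 = 0.7069
Mean = (0.3676 + 0.5797 + 0.8788 + 0.3729 + 0.7069) / 5 = 0.581

0.581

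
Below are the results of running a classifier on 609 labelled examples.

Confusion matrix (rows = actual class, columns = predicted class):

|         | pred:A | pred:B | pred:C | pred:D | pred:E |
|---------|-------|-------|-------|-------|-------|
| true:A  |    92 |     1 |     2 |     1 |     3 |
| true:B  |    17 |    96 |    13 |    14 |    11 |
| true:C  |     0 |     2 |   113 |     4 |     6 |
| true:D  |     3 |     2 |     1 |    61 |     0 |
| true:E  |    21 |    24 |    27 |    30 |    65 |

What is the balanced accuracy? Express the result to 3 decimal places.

0.754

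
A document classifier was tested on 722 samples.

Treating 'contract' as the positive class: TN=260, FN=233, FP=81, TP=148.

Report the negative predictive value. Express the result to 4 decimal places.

0.5274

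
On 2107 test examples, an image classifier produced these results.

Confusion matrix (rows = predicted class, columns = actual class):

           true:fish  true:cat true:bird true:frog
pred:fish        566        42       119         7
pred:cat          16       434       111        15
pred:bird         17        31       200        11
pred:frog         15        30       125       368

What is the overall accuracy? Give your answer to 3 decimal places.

Accuracy = trace / total = (566+434+200+368=1568) / 2107 = 1568/2107 = 0.744

0.744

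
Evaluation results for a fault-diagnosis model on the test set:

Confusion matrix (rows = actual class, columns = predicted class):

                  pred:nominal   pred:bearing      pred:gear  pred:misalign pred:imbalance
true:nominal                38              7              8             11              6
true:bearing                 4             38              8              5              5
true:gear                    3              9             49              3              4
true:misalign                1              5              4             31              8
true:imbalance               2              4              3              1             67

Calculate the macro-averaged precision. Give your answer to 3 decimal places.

0.686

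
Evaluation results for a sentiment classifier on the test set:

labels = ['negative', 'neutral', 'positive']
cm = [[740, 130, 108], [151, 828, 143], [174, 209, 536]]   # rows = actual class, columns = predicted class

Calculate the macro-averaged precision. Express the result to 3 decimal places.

0.695

Per-class precision (TP/(TP+FP)):
  negative: TP=740, FP=151+174=325 → 740/1065 = 0.6948
  neutral: TP=828, FP=130+209=339 → 828/1167 = 0.7095
  positive: TP=536, FP=108+143=251 → 536/787 = 0.6811
Macro-precision = mean = (0.6948 + 0.7095 + 0.6811) / 3 = 0.695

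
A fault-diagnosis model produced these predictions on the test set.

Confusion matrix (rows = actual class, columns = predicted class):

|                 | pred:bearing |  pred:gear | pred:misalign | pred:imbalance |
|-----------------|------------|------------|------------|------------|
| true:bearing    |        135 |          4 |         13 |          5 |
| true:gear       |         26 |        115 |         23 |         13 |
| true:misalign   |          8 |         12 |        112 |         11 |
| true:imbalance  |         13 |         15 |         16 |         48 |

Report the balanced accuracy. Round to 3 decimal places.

0.704

Balanced accuracy = mean of per-class recall.
  bearing: recall = 135/157 = 0.8599
  gear: recall = 115/177 = 0.6497
  misalign: recall = 112/143 = 0.7832
  imbalance: recall = 48/92 = 0.5217
Mean = (0.8599 + 0.6497 + 0.7832 + 0.5217) / 4 = 0.704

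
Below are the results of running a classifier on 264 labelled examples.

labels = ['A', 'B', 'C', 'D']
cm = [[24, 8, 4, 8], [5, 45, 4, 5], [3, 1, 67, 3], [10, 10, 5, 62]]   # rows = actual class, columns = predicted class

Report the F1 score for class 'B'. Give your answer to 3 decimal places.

0.732

Treat 'B' as positive and all other classes as negative.
F1 score = 2·TP/(2·TP+FP+FN).
B: TP=45, FP=8+1+10=19, FN=5+4+5=14 → 90/123 = 0.7317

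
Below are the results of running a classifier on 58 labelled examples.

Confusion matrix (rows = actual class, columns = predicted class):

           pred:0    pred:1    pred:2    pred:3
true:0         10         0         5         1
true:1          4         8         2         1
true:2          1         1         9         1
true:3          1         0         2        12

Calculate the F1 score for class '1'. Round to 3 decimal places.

Take TP from the diagonal, FP from the rest of the '1' prediction marginal, FN from the rest of the '1' actual marginal.
F1 score = 2·TP/(2·TP+FP+FN).
1: TP=8, FP=0+1+0=1, FN=4+2+1=7 → 16/24 = 0.6667

0.667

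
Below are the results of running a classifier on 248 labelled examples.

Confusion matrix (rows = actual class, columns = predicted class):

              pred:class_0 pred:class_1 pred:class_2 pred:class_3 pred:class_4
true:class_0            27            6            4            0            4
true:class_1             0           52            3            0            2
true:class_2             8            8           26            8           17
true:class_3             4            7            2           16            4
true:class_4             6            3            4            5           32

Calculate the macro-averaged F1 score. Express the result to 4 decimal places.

Per-class F1 score (2·TP/(2·TP+FP+FN)):
  class_0: TP=27, FP=0+8+4+6=18, FN=6+4+0+4=14 → 54/86 = 0.62791
  class_1: TP=52, FP=6+8+7+3=24, FN=0+3+0+2=5 → 104/133 = 0.78195
  class_2: TP=26, FP=4+3+2+4=13, FN=8+8+8+17=41 → 52/106 = 0.49057
  class_3: TP=16, FP=0+0+8+5=13, FN=4+7+2+4=17 → 32/62 = 0.51613
  class_4: TP=32, FP=4+2+17+4=27, FN=6+3+4+5=18 → 64/109 = 0.58716
Macro-F1 score = mean = (0.62791 + 0.78195 + 0.49057 + 0.51613 + 0.58716) / 5 = 0.6007

0.6007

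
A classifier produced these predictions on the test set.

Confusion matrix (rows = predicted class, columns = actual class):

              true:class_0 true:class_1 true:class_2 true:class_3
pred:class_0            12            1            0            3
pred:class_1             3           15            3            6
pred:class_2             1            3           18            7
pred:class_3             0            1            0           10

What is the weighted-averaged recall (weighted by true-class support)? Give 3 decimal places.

Per-class recall (TP/(TP+FN)):
  class_0: TP=12, FN=3+1+0=4 → 12/16 = 0.7500
  class_1: TP=15, FN=1+3+1=5 → 15/20 = 0.7500
  class_2: TP=18, FN=0+3+0=3 → 18/21 = 0.8571
  class_3: TP=10, FN=3+6+7=16 → 10/26 = 0.3846
Weighted-recall = Σ (supportᵢ/N)·recallᵢ with N=83: (16/83)·0.7500 + (20/83)·0.7500 + (21/83)·0.8571 + (26/83)·0.3846 = 0.663

0.663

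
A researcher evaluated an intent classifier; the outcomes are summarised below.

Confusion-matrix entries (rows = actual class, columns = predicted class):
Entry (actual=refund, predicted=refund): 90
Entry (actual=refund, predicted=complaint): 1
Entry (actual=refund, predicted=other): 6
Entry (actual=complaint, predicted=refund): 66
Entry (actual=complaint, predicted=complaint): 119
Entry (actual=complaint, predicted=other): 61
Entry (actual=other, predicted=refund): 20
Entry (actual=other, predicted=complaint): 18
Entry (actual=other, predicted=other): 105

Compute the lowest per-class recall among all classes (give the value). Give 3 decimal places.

0.484

Per-class recall (TP/(TP+FN)):
  refund: TP=90, FN=1+6=7 → 90/97 = 0.9278
  complaint: TP=119, FN=66+61=127 → 119/246 = 0.4837
  other: TP=105, FN=20+18=38 → 105/143 = 0.7343
Lowest is class 'complaint' with recall = 0.484.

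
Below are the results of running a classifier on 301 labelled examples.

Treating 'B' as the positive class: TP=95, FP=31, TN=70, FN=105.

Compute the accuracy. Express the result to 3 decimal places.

Accuracy = (TP+TN)/N = (95+70)/301 = 0.548

0.548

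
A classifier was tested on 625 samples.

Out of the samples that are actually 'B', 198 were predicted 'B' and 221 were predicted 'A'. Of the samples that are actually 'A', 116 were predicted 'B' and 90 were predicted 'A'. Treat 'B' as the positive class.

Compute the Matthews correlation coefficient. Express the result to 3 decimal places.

MCC = (TP·TN − FP·FN) / √((TP+FP)(TP+FN)(TN+FP)(TN+FN))
Numerator = 198·90 − 116·221 = -7816
Denominator = √(314·419·206·311) = √8428907356 = 91809.0810
MCC = -7816 / 91809.0810 = -0.085

-0.085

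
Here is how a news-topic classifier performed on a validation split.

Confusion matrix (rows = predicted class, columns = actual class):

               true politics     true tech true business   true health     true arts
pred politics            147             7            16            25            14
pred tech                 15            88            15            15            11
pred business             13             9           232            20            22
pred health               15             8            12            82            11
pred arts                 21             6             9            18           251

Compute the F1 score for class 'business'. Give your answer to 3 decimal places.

F1 score = 2·TP/(2·TP+FP+FN).
business: TP=232, FP=13+9+20+22=64, FN=16+15+12+9=52 → 464/580 = 0.8000

0.800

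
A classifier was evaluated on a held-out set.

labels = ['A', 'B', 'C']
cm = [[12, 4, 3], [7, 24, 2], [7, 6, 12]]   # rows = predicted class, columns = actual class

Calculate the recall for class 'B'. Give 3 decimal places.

0.706

Take TP from the diagonal, FP from the rest of the 'B' prediction marginal, FN from the rest of the 'B' actual marginal.
recall = TP/(TP+FN).
B: TP=24, FN=4+6=10 → 24/34 = 0.7059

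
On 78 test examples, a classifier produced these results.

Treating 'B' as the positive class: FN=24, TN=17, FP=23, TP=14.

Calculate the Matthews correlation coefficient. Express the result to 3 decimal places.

-0.207

MCC = (TP·TN − FP·FN) / √((TP+FP)(TP+FN)(TN+FP)(TN+FN))
Numerator = 14·17 − 23·24 = -314
Denominator = √(37·38·40·41) = √2305840 = 1518.4993
MCC = -314 / 1518.4993 = -0.207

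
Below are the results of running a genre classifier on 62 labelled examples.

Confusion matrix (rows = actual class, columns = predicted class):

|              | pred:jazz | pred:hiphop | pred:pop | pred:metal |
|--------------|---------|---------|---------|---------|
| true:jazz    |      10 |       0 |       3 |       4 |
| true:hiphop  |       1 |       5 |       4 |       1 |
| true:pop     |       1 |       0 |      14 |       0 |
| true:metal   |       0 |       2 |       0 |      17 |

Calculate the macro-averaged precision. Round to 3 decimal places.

Per-class precision (TP/(TP+FP)):
  jazz: TP=10, FP=1+1+0=2 → 10/12 = 0.8333
  hiphop: TP=5, FP=0+0+2=2 → 5/7 = 0.7143
  pop: TP=14, FP=3+4+0=7 → 14/21 = 0.6667
  metal: TP=17, FP=4+1+0=5 → 17/22 = 0.7727
Macro-precision = mean = (0.8333 + 0.7143 + 0.6667 + 0.7727) / 4 = 0.747

0.747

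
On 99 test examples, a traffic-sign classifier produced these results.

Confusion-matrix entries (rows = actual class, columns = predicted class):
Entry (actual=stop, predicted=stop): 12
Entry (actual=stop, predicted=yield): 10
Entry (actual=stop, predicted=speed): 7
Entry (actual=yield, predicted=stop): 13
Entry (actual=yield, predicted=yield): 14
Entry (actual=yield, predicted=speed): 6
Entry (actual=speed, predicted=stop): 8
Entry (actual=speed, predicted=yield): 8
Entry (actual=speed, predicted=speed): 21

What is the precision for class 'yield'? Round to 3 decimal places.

0.438

Take TP from the diagonal, FP from the rest of the 'yield' prediction marginal, FN from the rest of the 'yield' actual marginal.
precision = TP/(TP+FP).
yield: TP=14, FP=10+8=18 → 14/32 = 0.4375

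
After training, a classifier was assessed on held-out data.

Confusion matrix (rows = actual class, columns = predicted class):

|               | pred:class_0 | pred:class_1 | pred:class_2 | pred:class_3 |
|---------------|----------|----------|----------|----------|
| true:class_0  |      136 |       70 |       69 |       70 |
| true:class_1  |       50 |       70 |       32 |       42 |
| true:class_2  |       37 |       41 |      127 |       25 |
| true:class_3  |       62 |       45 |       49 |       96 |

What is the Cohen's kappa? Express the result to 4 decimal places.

Observed agreement pₒ = trace/N = 429/1021 = 0.42018
Expected agreement pₑ = Σ (rowᵢ·colᵢ)/N² = (345·285 + 194·226 + 230·277 + 252·233)/1021² = 0.25382
κ = (pₒ − pₑ)/(1 − pₑ) = (0.42018 − 0.25382)/(1 − 0.25382) = 0.2229

0.2229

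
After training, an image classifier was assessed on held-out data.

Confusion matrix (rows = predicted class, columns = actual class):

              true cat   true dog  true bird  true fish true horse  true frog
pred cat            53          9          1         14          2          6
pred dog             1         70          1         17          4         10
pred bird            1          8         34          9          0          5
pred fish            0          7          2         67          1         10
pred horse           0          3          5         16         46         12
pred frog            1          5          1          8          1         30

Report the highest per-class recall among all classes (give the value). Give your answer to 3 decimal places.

0.946

Per-class recall (TP/(TP+FN)):
  cat: TP=53, FN=1+1+0+0+1=3 → 53/56 = 0.9464
  dog: TP=70, FN=9+8+7+3+5=32 → 70/102 = 0.6863
  bird: TP=34, FN=1+1+2+5+1=10 → 34/44 = 0.7727
  fish: TP=67, FN=14+17+9+16+8=64 → 67/131 = 0.5115
  horse: TP=46, FN=2+4+0+1+1=8 → 46/54 = 0.8519
  frog: TP=30, FN=6+10+5+10+12=43 → 30/73 = 0.4110
Highest is class 'cat' with recall = 0.946.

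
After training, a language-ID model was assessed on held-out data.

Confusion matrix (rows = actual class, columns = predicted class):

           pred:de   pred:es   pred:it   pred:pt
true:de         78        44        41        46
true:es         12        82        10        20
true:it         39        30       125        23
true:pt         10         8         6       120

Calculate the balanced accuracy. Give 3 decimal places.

0.611

Balanced accuracy = mean of per-class recall.
  de: recall = 78/209 = 0.3732
  es: recall = 82/124 = 0.6613
  it: recall = 125/217 = 0.5760
  pt: recall = 120/144 = 0.8333
Mean = (0.3732 + 0.6613 + 0.5760 + 0.8333) / 4 = 0.611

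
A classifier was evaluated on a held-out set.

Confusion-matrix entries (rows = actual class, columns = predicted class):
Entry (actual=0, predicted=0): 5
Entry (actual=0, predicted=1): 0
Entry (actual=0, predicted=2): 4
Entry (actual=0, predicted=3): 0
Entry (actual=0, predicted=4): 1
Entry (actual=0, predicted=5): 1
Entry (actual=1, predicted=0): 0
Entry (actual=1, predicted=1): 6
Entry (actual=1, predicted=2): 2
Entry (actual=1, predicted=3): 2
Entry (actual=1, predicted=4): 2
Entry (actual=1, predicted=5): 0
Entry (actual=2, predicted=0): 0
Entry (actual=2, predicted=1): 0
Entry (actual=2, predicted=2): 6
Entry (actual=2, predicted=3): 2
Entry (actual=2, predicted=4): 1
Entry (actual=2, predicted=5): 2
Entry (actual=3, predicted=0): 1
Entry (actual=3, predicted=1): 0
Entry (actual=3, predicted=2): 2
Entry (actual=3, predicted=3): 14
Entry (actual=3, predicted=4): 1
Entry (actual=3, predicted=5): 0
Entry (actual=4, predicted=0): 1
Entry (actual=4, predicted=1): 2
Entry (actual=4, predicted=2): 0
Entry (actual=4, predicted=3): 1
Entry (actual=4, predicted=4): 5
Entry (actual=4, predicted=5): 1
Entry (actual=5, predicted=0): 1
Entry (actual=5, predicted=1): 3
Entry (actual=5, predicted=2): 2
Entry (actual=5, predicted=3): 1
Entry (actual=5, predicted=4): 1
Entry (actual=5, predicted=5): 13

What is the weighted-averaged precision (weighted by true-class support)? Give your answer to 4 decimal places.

0.6114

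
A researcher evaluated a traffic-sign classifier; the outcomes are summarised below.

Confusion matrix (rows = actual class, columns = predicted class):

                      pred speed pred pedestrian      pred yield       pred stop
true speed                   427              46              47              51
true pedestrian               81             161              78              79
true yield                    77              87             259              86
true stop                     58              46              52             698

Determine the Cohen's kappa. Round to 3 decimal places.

Observed agreement pₒ = trace/N = 1545/2333 = 0.6622
Expected agreement pₑ = Σ (rowᵢ·colᵢ)/N² = (571·643 + 399·340 + 509·436 + 854·914)/2333² = 0.2766
κ = (pₒ − pₑ)/(1 − pₑ) = (0.6622 − 0.2766)/(1 − 0.2766) = 0.533

0.533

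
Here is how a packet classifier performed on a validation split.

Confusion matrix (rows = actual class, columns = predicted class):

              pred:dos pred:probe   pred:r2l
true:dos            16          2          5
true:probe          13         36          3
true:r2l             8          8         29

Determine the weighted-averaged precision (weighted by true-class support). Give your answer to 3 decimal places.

Per-class precision (TP/(TP+FP)):
  dos: TP=16, FP=13+8=21 → 16/37 = 0.4324
  probe: TP=36, FP=2+8=10 → 36/46 = 0.7826
  r2l: TP=29, FP=5+3=8 → 29/37 = 0.7838
Weighted-precision = Σ (supportᵢ/N)·precisionᵢ with N=120: (23/120)·0.4324 + (52/120)·0.7826 + (45/120)·0.7838 = 0.716

0.716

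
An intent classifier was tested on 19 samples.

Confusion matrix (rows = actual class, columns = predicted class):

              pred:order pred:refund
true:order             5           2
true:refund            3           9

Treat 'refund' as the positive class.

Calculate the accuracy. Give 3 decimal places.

0.737

Accuracy = (TP+TN)/N = (9+5)/19 = 0.737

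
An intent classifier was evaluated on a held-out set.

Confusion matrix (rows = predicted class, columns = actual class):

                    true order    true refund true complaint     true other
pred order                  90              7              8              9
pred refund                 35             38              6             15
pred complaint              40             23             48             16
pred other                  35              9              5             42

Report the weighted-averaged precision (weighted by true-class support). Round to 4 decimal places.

0.5920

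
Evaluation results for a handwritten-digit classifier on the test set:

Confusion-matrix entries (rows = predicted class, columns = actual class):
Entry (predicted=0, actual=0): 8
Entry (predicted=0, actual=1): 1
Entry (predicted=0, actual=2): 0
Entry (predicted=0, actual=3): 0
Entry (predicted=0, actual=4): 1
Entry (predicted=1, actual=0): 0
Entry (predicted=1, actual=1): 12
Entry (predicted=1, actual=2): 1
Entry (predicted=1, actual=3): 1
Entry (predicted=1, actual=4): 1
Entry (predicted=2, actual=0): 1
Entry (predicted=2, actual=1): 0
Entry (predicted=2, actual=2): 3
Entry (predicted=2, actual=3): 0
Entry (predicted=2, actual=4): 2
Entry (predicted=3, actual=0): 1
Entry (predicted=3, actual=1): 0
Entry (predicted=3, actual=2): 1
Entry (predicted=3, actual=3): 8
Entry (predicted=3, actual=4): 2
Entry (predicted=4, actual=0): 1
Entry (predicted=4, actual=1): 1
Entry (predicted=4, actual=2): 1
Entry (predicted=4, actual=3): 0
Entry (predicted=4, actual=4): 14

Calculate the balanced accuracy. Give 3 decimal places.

0.735

Balanced accuracy = mean of per-class recall.
  0: recall = 8/11 = 0.7273
  1: recall = 12/14 = 0.8571
  2: recall = 3/6 = 0.5000
  3: recall = 8/9 = 0.8889
  4: recall = 14/20 = 0.7000
Mean = (0.7273 + 0.8571 + 0.5000 + 0.8889 + 0.7000) / 5 = 0.735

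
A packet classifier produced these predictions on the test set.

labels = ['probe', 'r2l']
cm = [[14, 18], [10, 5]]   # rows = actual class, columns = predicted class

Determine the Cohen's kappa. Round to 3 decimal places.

-0.201

Observed agreement pₒ = trace/N = 19/47 = 0.4043
Expected agreement pₑ = Σ (rowᵢ·colᵢ)/N² = (32·24 + 15·23)/47² = 0.5038
κ = (pₒ − pₑ)/(1 − pₑ) = (0.4043 − 0.5038)/(1 − 0.5038) = -0.201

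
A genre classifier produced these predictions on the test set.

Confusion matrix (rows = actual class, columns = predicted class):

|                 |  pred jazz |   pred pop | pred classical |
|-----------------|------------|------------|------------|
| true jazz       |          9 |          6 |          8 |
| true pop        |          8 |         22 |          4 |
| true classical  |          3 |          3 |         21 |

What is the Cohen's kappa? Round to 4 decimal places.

0.4221

Observed agreement pₒ = trace/N = 52/84 = 0.61905
Expected agreement pₑ = Σ (rowᵢ·colᵢ)/N² = (23·20 + 34·31 + 27·33)/84² = 0.34084
κ = (pₒ − pₑ)/(1 − pₑ) = (0.61905 − 0.34084)/(1 − 0.34084) = 0.4221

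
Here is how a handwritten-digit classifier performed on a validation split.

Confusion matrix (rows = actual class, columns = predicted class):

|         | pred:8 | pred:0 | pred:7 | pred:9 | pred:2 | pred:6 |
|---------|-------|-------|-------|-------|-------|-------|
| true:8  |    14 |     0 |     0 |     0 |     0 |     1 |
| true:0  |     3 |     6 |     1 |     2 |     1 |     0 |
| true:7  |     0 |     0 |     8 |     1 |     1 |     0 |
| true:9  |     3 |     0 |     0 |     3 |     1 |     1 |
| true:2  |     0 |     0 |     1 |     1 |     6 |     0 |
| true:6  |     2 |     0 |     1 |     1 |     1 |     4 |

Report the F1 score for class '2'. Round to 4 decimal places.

0.6667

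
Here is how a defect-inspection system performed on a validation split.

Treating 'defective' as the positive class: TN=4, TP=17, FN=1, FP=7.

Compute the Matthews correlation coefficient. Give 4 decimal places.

0.3957

MCC = (TP·TN − FP·FN) / √((TP+FP)(TP+FN)(TN+FP)(TN+FN))
Numerator = 17·4 − 7·1 = 61
Denominator = √(24·18·11·5) = √23760 = 154.1428
MCC = 61 / 154.1428 = 0.3957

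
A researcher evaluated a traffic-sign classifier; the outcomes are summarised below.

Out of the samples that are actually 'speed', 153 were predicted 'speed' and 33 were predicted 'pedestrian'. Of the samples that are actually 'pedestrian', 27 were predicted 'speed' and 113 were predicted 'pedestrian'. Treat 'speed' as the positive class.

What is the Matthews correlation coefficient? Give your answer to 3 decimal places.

MCC = (TP·TN − FP·FN) / √((TP+FP)(TP+FN)(TN+FP)(TN+FN))
Numerator = 153·113 − 27·33 = 16398
Denominator = √(180·186·140·146) = √684331200 = 26159.7248
MCC = 16398 / 26159.7248 = 0.627

0.627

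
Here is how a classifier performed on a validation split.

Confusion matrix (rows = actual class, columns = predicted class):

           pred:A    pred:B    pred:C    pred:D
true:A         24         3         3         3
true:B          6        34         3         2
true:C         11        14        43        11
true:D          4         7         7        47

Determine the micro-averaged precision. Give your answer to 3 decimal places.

Micro-averaging pools counts across classes: ΣTP=148, ΣFP=74, ΣFN=74.
Micro-precision = TP/(TP+FP) on pooled counts = 0.667 (equals overall accuracy in single-label multiclass).

0.667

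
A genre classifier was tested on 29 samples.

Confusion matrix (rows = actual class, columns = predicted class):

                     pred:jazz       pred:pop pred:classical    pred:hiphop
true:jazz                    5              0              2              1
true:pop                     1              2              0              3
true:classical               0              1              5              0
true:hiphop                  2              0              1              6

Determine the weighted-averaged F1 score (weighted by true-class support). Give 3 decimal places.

0.608

Per-class F1 score (2·TP/(2·TP+FP+FN)):
  jazz: TP=5, FP=1+0+2=3, FN=0+2+1=3 → 10/16 = 0.6250
  pop: TP=2, FP=0+1+0=1, FN=1+0+3=4 → 4/9 = 0.4444
  classical: TP=5, FP=2+0+1=3, FN=0+1+0=1 → 10/14 = 0.7143
  hiphop: TP=6, FP=1+3+0=4, FN=2+0+1=3 → 12/19 = 0.6316
Weighted-F1 score = Σ (supportᵢ/N)·F1 scoreᵢ with N=29: (8/29)·0.6250 + (6/29)·0.4444 + (6/29)·0.7143 + (9/29)·0.6316 = 0.608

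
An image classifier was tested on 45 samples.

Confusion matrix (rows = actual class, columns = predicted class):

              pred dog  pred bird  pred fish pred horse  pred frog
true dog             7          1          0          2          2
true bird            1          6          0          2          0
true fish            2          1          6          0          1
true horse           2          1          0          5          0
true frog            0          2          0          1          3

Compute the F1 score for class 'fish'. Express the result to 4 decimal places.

0.7500

Treat 'fish' as positive and all other classes as negative.
F1 score = 2·TP/(2·TP+FP+FN).
fish: TP=6, FP=0+0+0+0=0, FN=2+1+0+1=4 → 12/16 = 0.75000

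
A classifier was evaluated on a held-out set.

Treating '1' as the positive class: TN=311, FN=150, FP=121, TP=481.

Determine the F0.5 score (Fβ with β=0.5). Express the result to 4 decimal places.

0.7914

Fβ = (1+β²)·TP / ((1+β²)·TP + β²·FN + FP), with β²=1/4
= 1.25·481 / (1.25·481 + 0.25·150 + 121) = 0.7914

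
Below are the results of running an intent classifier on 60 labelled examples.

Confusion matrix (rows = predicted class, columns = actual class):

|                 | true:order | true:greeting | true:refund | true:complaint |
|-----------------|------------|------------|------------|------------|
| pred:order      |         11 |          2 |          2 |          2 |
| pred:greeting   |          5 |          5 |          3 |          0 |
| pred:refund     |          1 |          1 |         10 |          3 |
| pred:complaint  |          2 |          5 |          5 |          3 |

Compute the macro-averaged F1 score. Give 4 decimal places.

0.4570

Per-class F1 score (2·TP/(2·TP+FP+FN)):
  order: TP=11, FP=2+2+2=6, FN=5+1+2=8 → 22/36 = 0.61111
  greeting: TP=5, FP=5+3+0=8, FN=2+1+5=8 → 10/26 = 0.38462
  refund: TP=10, FP=1+1+3=5, FN=2+3+5=10 → 20/35 = 0.57143
  complaint: TP=3, FP=2+5+5=12, FN=2+0+3=5 → 6/23 = 0.26087
Macro-F1 score = mean = (0.61111 + 0.38462 + 0.57143 + 0.26087) / 4 = 0.4570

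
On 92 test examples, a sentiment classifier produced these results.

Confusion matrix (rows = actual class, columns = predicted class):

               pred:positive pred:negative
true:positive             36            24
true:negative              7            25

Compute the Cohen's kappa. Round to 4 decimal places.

Observed agreement pₒ = trace/N = 61/92 = 0.66304
Expected agreement pₑ = Σ (rowᵢ·colᵢ)/N² = (60·43 + 32·49)/92² = 0.49008
κ = (pₒ − pₑ)/(1 − pₑ) = (0.66304 − 0.49008)/(1 − 0.49008) = 0.3392

0.3392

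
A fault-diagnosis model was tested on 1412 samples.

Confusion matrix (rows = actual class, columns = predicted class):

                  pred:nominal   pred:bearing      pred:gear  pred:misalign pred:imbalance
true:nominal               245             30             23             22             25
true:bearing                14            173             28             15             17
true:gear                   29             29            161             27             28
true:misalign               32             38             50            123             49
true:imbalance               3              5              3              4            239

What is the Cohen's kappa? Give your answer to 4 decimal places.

Observed agreement pₒ = trace/N = 941/1412 = 0.66643
Expected agreement pₑ = Σ (rowᵢ·colᵢ)/N² = (345·323 + 247·275 + 274·265 + 292·191 + 254·358)/1412² = 0.19996
κ = (pₒ − pₑ)/(1 − pₑ) = (0.66643 − 0.19996)/(1 − 0.19996) = 0.5831

0.5831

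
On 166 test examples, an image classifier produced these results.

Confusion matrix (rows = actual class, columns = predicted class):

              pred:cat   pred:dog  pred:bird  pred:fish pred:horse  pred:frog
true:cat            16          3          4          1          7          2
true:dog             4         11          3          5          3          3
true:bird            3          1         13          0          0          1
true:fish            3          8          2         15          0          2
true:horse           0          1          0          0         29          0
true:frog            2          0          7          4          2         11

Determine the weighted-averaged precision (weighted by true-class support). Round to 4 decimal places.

0.5692

Per-class precision (TP/(TP+FP)):
  cat: TP=16, FP=4+3+3+0+2=12 → 16/28 = 0.57143
  dog: TP=11, FP=3+1+8+1+0=13 → 11/24 = 0.45833
  bird: TP=13, FP=4+3+2+0+7=16 → 13/29 = 0.44828
  fish: TP=15, FP=1+5+0+0+4=10 → 15/25 = 0.60000
  horse: TP=29, FP=7+3+0+0+2=12 → 29/41 = 0.70732
  frog: TP=11, FP=2+3+1+2+0=8 → 11/19 = 0.57895
Weighted-precision = Σ (supportᵢ/N)·precisionᵢ with N=166: (33/166)·0.57143 + (29/166)·0.45833 + (18/166)·0.44828 + (30/166)·0.60000 + (30/166)·0.70732 + (26/166)·0.57895 = 0.5692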